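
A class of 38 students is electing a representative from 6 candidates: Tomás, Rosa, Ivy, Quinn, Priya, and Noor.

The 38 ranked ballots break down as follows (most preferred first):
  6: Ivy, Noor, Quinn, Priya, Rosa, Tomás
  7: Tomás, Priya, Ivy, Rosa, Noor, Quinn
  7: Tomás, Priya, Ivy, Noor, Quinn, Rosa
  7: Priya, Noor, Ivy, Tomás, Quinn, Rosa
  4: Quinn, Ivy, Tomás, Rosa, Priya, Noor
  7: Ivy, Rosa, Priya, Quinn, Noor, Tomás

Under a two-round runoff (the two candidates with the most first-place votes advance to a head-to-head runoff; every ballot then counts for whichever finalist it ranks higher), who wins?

Ivy

Round 1 first-place votes: Tomás 14, Rosa 0, Ivy 13, Quinn 4, Priya 7, Noor 0. Tomás and Ivy advance.
Runoff: Tomás is ranked above Ivy on 14 ballots, Ivy above Tomás on 24.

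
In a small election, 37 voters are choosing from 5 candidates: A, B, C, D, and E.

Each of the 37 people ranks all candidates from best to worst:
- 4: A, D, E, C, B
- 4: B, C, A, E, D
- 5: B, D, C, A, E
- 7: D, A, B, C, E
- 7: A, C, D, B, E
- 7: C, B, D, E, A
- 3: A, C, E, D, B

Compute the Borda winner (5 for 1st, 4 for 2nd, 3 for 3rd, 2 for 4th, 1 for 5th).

A: 4×5 + 4×3 + 5×2 + 7×4 + 7×5 + 7×1 + 3×5 = 127
B: 4×1 + 4×5 + 5×5 + 7×3 + 7×2 + 7×4 + 3×1 = 115
C: 4×2 + 4×4 + 5×3 + 7×2 + 7×4 + 7×5 + 3×4 = 128
D: 4×4 + 4×1 + 5×4 + 7×5 + 7×3 + 7×3 + 3×2 = 123
E: 4×3 + 4×2 + 5×1 + 7×1 + 7×1 + 7×2 + 3×3 = 62

C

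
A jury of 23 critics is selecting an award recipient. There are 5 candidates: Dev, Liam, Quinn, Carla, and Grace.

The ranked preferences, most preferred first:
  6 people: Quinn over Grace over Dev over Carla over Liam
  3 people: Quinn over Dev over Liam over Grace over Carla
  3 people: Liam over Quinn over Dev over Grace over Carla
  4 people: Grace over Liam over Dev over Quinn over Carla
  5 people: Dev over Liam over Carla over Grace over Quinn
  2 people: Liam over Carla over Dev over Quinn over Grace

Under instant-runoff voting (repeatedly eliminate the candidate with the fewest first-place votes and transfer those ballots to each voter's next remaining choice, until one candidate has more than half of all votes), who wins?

Round 1: Dev 5, Liam 5, Quinn 9, Carla 0, Grace 4. Carla eliminated.
Round 2: Dev 5, Liam 5, Quinn 9, Grace 4. Grace eliminated.
Round 3: Dev 5, Liam 9, Quinn 9. Dev eliminated.
Round 4: Liam 14, Quinn 9. Liam has a majority (≥12).

Liam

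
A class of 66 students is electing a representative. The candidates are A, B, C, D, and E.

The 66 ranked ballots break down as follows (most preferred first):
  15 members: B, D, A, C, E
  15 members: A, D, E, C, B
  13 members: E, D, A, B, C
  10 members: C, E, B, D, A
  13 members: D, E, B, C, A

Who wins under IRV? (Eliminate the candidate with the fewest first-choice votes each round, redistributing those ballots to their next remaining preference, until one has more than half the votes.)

E

Round 1: A 15, B 15, C 10, D 13, E 13. C eliminated.
Round 2: A 15, B 15, D 13, E 23. D eliminated.
Round 3: A 15, B 15, E 36. E has a majority (≥34).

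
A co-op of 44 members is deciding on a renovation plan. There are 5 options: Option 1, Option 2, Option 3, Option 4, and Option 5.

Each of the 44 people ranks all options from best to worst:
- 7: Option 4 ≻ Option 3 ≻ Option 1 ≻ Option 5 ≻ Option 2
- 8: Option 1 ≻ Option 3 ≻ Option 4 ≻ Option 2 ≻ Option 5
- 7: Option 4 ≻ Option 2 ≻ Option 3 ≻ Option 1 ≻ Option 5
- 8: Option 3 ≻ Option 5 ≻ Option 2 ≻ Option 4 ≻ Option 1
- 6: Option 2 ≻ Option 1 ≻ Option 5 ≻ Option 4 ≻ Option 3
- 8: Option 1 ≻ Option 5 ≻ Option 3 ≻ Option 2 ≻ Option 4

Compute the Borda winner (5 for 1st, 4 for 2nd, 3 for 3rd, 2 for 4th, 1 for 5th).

Option 3

Option 1: 7×3 + 8×5 + 7×2 + 8×1 + 6×4 + 8×5 = 147
Option 2: 7×1 + 8×2 + 7×4 + 8×3 + 6×5 + 8×2 = 121
Option 3: 7×4 + 8×4 + 7×3 + 8×5 + 6×1 + 8×3 = 151
Option 4: 7×5 + 8×3 + 7×5 + 8×2 + 6×2 + 8×1 = 130
Option 5: 7×2 + 8×1 + 7×1 + 8×4 + 6×3 + 8×4 = 111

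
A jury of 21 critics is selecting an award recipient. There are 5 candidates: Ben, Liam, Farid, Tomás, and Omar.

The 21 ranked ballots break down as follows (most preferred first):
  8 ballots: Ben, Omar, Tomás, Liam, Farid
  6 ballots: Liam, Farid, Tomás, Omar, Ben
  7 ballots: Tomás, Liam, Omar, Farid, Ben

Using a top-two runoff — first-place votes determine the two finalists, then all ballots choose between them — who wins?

Tomás

Round 1 first-place votes: Ben 8, Liam 6, Farid 0, Tomás 7, Omar 0. Ben and Tomás advance.
Runoff: Ben is ranked above Tomás on 8 ballots, Tomás above Ben on 13.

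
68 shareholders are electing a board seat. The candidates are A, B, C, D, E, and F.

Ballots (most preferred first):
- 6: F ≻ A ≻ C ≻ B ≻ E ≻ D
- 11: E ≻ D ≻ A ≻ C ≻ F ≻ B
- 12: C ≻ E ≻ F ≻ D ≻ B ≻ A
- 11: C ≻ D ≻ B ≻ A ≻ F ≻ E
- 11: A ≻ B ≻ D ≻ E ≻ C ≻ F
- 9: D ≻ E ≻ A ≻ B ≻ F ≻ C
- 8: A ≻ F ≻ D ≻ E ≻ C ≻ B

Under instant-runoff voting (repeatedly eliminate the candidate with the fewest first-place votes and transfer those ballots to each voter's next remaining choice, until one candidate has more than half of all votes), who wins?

A

Round 1: A 19, B 0, C 23, D 9, E 11, F 6. B eliminated.
Round 2: A 19, C 23, D 9, E 11, F 6. F eliminated.
Round 3: A 25, C 23, D 9, E 11. D eliminated.
Round 4: A 25, C 23, E 20. E eliminated.
Round 5: A 45, C 23. A has a majority (≥35).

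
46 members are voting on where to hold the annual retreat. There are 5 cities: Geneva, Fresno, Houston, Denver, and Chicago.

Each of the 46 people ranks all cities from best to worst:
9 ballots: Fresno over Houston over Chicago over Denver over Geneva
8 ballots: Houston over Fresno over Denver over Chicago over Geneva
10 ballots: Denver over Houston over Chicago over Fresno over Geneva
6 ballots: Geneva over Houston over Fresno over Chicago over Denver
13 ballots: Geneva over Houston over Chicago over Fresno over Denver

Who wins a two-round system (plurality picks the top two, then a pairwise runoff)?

Denver

Round 1 first-place votes: Geneva 19, Fresno 9, Houston 8, Denver 10, Chicago 0. Geneva and Denver advance.
Runoff: Geneva is ranked above Denver on 19 ballots, Denver above Geneva on 27.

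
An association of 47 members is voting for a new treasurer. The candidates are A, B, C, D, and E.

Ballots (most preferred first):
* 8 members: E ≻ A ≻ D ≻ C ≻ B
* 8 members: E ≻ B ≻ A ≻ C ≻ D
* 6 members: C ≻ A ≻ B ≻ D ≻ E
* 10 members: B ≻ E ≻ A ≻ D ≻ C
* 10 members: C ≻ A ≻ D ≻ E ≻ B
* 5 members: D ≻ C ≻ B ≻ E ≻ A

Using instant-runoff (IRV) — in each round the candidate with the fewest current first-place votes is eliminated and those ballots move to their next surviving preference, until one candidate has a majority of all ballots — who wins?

E

Round 1: A 0, B 10, C 16, D 5, E 16. A eliminated.
Round 2: B 10, C 16, D 5, E 16. D eliminated.
Round 3: B 10, C 21, E 16. B eliminated.
Round 4: C 21, E 26. E has a majority (≥24).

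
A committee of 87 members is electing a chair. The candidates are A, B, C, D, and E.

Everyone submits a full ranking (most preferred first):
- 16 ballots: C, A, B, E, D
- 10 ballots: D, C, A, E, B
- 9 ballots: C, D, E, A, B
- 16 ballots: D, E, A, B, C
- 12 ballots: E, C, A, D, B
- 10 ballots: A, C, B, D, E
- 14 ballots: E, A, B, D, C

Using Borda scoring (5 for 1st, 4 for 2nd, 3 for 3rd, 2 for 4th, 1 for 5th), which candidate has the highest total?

A: 16×4 + 10×3 + 9×2 + 16×3 + 12×3 + 10×5 + 14×4 = 302
B: 16×3 + 10×1 + 9×1 + 16×2 + 12×1 + 10×3 + 14×3 = 183
C: 16×5 + 10×4 + 9×5 + 16×1 + 12×4 + 10×4 + 14×1 = 283
D: 16×1 + 10×5 + 9×4 + 16×5 + 12×2 + 10×2 + 14×2 = 254
E: 16×2 + 10×2 + 9×3 + 16×4 + 12×5 + 10×1 + 14×5 = 283

A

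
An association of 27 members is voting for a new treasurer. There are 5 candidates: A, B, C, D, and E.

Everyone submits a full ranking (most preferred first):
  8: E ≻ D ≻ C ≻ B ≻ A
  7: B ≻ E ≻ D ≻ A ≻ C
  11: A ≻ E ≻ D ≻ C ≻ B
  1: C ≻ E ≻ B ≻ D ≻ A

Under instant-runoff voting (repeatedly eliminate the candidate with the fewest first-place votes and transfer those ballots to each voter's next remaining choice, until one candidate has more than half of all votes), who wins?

E

Round 1: A 11, B 7, C 1, D 0, E 8. D eliminated.
Round 2: A 11, B 7, C 1, E 8. C eliminated.
Round 3: A 11, B 7, E 9. B eliminated.
Round 4: A 11, E 16. E has a majority (≥14).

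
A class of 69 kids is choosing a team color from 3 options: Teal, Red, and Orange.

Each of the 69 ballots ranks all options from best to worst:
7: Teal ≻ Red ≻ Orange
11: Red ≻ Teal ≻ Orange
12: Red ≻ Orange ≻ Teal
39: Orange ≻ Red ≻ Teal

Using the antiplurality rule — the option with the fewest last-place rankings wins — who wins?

Last-place votes: Teal 51, Red 0, Orange 18.

Red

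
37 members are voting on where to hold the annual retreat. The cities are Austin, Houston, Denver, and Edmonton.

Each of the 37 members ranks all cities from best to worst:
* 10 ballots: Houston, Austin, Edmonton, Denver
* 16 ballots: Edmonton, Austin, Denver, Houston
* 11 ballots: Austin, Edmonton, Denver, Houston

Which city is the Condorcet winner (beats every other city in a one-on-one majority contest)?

Austin

Austin vs Houston: 27–10
Austin vs Denver: 37–0
Austin vs Edmonton: 21–16
Austin beats every other city.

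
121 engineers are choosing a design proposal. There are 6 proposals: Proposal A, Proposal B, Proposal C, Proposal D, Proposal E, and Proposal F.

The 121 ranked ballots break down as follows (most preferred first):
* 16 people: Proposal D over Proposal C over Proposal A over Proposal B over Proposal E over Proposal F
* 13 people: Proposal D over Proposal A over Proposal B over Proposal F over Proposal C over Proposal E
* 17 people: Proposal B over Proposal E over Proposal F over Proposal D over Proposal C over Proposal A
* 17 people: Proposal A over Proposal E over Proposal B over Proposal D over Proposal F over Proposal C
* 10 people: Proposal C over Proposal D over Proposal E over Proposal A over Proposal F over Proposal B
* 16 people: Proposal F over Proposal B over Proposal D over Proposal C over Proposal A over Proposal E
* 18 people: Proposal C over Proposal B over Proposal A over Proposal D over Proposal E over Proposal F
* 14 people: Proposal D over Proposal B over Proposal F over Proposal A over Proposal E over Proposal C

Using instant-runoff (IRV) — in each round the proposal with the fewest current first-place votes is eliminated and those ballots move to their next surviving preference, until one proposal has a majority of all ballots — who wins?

Round 1: Proposal A 17, Proposal B 17, Proposal C 28, Proposal D 43, Proposal E 0, Proposal F 16. Proposal E eliminated.
Round 2: Proposal A 17, Proposal B 17, Proposal C 28, Proposal D 43, Proposal F 16. Proposal F eliminated.
Round 3: Proposal A 17, Proposal B 33, Proposal C 28, Proposal D 43. Proposal A eliminated.
Round 4: Proposal B 50, Proposal C 28, Proposal D 43. Proposal C eliminated.
Round 5: Proposal B 68, Proposal D 53. Proposal B has a majority (≥61).

Proposal B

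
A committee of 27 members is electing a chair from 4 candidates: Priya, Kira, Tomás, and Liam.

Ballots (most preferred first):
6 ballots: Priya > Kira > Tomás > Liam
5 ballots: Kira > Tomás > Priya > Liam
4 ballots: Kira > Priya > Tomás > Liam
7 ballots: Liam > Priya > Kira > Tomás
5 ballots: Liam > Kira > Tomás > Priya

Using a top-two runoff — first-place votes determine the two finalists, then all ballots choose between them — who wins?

Kira

Round 1 first-place votes: Priya 6, Kira 9, Tomás 0, Liam 12. Liam and Kira advance.
Runoff: Liam is ranked above Kira on 12 ballots, Kira above Liam on 15.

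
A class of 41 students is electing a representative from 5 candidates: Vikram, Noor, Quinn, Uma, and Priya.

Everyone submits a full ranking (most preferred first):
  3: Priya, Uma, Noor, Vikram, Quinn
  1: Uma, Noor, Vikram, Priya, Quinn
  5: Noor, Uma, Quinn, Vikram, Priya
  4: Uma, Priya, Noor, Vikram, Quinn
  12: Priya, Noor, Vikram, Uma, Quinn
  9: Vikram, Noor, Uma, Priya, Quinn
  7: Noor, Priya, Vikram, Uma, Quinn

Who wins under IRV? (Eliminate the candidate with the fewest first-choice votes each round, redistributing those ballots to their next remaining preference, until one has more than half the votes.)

Noor

Round 1: Vikram 9, Noor 12, Quinn 0, Uma 5, Priya 15. Quinn eliminated.
Round 2: Vikram 9, Noor 12, Uma 5, Priya 15. Uma eliminated.
Round 3: Vikram 9, Noor 13, Priya 19. Vikram eliminated.
Round 4: Noor 22, Priya 19. Noor has a majority (≥21).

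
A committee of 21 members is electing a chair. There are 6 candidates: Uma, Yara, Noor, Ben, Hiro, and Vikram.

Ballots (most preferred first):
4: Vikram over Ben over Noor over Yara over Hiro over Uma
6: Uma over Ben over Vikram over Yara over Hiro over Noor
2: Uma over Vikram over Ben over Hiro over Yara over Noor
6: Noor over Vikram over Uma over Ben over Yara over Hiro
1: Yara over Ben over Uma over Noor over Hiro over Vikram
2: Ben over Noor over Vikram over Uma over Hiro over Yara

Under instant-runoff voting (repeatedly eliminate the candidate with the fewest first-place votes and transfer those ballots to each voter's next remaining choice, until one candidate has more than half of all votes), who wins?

Noor

Round 1: Uma 8, Yara 1, Noor 6, Ben 2, Hiro 0, Vikram 4. Hiro eliminated.
Round 2: Uma 8, Yara 1, Noor 6, Ben 2, Vikram 4. Yara eliminated.
Round 3: Uma 8, Noor 6, Ben 3, Vikram 4. Ben eliminated.
Round 4: Uma 9, Noor 8, Vikram 4. Vikram eliminated.
Round 5: Uma 9, Noor 12. Noor has a majority (≥11).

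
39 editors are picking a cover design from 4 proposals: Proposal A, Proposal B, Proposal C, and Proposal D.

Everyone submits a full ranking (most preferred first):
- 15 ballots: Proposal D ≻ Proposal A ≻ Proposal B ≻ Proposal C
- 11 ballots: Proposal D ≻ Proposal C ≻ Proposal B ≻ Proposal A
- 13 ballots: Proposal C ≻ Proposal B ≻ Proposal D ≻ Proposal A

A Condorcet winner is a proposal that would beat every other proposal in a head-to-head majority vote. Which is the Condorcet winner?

Proposal D

Proposal D vs Proposal A: 39–0
Proposal D vs Proposal B: 26–13
Proposal D vs Proposal C: 26–13
Proposal D beats every other proposal.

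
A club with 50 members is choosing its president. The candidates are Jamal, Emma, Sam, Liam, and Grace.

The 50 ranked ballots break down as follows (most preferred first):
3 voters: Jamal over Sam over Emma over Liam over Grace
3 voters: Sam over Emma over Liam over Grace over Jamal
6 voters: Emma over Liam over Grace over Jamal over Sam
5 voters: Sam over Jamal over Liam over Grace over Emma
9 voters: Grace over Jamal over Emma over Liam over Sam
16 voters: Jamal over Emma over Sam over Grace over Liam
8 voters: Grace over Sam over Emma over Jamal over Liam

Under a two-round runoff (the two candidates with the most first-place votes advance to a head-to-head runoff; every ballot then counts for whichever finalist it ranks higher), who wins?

Grace

Round 1 first-place votes: Jamal 19, Emma 6, Sam 8, Liam 0, Grace 17. Jamal and Grace advance.
Runoff: Jamal is ranked above Grace on 24 ballots, Grace above Jamal on 26.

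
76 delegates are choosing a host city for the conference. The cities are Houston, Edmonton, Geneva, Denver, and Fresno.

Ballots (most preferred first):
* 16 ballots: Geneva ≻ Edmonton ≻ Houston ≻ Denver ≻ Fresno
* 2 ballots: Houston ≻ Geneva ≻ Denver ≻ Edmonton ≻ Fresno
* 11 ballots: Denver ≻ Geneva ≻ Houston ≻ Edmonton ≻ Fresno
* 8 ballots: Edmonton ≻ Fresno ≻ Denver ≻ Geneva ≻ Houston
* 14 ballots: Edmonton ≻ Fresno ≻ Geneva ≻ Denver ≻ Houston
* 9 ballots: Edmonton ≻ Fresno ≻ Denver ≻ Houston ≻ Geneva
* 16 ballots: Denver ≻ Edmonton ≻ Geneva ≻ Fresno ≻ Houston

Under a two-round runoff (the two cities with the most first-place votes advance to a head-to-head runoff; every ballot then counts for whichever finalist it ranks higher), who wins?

Round 1 first-place votes: Houston 2, Edmonton 31, Geneva 16, Denver 27, Fresno 0. Edmonton and Denver advance.
Runoff: Edmonton is ranked above Denver on 47 ballots, Denver above Edmonton on 29.

Edmonton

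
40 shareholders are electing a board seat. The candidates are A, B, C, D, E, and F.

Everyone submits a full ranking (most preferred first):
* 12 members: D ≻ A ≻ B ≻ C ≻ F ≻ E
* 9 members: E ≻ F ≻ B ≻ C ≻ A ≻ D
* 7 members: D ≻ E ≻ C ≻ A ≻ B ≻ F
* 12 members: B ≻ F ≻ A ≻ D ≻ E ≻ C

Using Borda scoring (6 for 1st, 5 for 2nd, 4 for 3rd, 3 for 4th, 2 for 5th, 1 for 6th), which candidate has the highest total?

B

A: 12×5 + 9×2 + 7×3 + 12×4 = 147
B: 12×4 + 9×4 + 7×2 + 12×6 = 170
C: 12×3 + 9×3 + 7×4 + 12×1 = 103
D: 12×6 + 9×1 + 7×6 + 12×3 = 159
E: 12×1 + 9×6 + 7×5 + 12×2 = 125
F: 12×2 + 9×5 + 7×1 + 12×5 = 136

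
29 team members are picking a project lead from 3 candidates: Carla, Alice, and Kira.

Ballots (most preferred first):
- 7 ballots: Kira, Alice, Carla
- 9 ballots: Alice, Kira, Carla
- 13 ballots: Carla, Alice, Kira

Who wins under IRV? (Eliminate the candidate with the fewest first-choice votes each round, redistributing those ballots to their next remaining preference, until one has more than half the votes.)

Round 1: Carla 13, Alice 9, Kira 7. Kira eliminated.
Round 2: Carla 13, Alice 16. Alice has a majority (≥15).

Alice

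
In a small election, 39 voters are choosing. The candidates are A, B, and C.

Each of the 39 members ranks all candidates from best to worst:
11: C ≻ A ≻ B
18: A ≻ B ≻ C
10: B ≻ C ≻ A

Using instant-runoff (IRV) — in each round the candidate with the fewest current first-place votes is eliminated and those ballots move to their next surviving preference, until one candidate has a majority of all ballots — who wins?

Round 1: A 18, B 10, C 11. B eliminated.
Round 2: A 18, C 21. C has a majority (≥20).

C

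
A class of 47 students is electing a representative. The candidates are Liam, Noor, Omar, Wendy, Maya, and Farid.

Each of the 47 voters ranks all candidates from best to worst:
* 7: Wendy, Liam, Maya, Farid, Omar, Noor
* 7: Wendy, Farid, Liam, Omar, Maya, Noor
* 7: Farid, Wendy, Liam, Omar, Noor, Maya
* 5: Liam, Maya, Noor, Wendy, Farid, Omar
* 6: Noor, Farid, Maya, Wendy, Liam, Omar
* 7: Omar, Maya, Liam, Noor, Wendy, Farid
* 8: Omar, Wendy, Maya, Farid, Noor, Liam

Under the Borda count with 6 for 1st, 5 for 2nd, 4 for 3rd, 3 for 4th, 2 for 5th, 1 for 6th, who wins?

Wendy

Liam: 7×5 + 7×4 + 7×4 + 5×6 + 6×2 + 7×4 + 8×1 = 169
Noor: 7×1 + 7×1 + 7×2 + 5×4 + 6×6 + 7×3 + 8×2 = 121
Omar: 7×2 + 7×3 + 7×3 + 5×1 + 6×1 + 7×6 + 8×6 = 157
Wendy: 7×6 + 7×6 + 7×5 + 5×3 + 6×3 + 7×2 + 8×5 = 206
Maya: 7×4 + 7×2 + 7×1 + 5×5 + 6×4 + 7×5 + 8×4 = 165
Farid: 7×3 + 7×5 + 7×6 + 5×2 + 6×5 + 7×1 + 8×3 = 169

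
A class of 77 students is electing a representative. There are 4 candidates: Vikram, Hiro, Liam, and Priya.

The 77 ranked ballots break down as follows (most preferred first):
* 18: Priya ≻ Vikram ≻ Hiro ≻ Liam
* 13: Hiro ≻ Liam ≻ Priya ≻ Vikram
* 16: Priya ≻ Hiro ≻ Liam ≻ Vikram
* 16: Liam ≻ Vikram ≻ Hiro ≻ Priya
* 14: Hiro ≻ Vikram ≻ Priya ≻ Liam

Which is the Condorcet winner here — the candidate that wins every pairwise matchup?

Hiro vs Vikram: 43–34
Hiro vs Liam: 61–16
Hiro vs Priya: 43–34
Hiro beats every other candidate.

Hiro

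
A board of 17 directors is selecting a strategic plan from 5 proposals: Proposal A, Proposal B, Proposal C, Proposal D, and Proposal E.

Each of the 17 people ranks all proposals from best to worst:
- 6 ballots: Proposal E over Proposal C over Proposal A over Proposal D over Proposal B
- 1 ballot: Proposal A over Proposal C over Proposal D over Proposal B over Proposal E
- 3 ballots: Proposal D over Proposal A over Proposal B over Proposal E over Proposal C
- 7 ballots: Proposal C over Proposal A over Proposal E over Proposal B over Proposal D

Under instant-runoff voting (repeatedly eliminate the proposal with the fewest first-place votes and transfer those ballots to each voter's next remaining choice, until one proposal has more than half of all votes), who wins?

Proposal E

Round 1: Proposal A 1, Proposal B 0, Proposal C 7, Proposal D 3, Proposal E 6. Proposal B eliminated.
Round 2: Proposal A 1, Proposal C 7, Proposal D 3, Proposal E 6. Proposal A eliminated.
Round 3: Proposal C 8, Proposal D 3, Proposal E 6. Proposal D eliminated.
Round 4: Proposal C 8, Proposal E 9. Proposal E has a majority (≥9).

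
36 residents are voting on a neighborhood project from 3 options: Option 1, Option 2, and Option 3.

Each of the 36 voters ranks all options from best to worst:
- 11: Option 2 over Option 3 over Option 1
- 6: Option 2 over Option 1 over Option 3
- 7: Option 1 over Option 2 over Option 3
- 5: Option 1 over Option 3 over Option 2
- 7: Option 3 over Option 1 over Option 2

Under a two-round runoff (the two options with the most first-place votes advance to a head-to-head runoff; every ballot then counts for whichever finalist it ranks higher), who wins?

Option 1

Round 1 first-place votes: Option 1 12, Option 2 17, Option 3 7. Option 2 and Option 1 advance.
Runoff: Option 2 is ranked above Option 1 on 17 ballots, Option 1 above Option 2 on 19.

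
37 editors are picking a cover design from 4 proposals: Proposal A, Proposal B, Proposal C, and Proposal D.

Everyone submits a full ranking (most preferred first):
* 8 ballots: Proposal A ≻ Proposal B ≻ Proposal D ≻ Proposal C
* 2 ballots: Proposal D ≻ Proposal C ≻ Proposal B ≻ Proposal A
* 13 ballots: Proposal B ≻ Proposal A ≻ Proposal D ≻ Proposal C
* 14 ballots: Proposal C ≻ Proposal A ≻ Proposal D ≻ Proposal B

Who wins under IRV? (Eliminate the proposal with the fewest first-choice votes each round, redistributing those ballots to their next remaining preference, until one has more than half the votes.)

Proposal B

Round 1: Proposal A 8, Proposal B 13, Proposal C 14, Proposal D 2. Proposal D eliminated.
Round 2: Proposal A 8, Proposal B 13, Proposal C 16. Proposal A eliminated.
Round 3: Proposal B 21, Proposal C 16. Proposal B has a majority (≥19).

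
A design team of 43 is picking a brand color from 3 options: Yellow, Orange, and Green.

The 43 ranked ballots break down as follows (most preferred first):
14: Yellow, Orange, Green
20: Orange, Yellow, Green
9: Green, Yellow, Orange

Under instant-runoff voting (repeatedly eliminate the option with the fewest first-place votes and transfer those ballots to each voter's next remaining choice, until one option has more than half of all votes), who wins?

Round 1: Yellow 14, Orange 20, Green 9. Green eliminated.
Round 2: Yellow 23, Orange 20. Yellow has a majority (≥22).

Yellow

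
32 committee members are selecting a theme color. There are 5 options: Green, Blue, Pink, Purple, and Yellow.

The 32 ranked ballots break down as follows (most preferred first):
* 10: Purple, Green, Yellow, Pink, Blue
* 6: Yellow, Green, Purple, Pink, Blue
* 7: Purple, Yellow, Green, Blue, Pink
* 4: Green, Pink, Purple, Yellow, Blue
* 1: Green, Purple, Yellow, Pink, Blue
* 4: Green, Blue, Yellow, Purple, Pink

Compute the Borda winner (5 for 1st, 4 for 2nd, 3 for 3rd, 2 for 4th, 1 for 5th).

Green: 10×4 + 6×4 + 7×3 + 4×5 + 1×5 + 4×5 = 130
Blue: 10×1 + 6×1 + 7×2 + 4×1 + 1×1 + 4×4 = 51
Pink: 10×2 + 6×2 + 7×1 + 4×4 + 1×2 + 4×1 = 61
Purple: 10×5 + 6×3 + 7×5 + 4×3 + 1×4 + 4×2 = 127
Yellow: 10×3 + 6×5 + 7×4 + 4×2 + 1×3 + 4×3 = 111

Green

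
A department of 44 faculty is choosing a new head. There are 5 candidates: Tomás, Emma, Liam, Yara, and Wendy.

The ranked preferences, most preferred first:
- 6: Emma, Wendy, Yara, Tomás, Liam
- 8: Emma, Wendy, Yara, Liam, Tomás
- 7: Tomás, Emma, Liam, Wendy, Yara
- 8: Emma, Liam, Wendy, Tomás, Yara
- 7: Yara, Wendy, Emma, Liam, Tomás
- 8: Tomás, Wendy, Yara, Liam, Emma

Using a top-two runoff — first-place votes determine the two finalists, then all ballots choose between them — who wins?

Round 1 first-place votes: Tomás 15, Emma 22, Liam 0, Yara 7, Wendy 0. Emma and Tomás advance.
Runoff: Emma is ranked above Tomás on 29 ballots, Tomás above Emma on 15.

Emma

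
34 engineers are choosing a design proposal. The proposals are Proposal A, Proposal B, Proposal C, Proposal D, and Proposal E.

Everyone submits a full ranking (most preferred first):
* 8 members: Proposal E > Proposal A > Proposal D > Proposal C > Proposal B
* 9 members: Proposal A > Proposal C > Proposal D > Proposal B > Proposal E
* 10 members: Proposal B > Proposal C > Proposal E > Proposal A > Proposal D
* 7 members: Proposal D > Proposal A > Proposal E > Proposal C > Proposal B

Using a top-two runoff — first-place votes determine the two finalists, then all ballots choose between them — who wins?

Round 1 first-place votes: Proposal A 9, Proposal B 10, Proposal C 0, Proposal D 7, Proposal E 8. Proposal B and Proposal A advance.
Runoff: Proposal B is ranked above Proposal A on 10 ballots, Proposal A above Proposal B on 24.

Proposal A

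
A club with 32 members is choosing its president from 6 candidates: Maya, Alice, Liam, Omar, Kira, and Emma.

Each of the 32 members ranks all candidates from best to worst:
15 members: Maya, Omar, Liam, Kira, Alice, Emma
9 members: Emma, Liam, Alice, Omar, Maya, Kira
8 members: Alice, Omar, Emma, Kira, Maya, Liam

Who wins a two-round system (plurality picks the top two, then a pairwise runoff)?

Round 1 first-place votes: Maya 15, Alice 8, Liam 0, Omar 0, Kira 0, Emma 9. Maya and Emma advance.
Runoff: Maya is ranked above Emma on 15 ballots, Emma above Maya on 17.

Emma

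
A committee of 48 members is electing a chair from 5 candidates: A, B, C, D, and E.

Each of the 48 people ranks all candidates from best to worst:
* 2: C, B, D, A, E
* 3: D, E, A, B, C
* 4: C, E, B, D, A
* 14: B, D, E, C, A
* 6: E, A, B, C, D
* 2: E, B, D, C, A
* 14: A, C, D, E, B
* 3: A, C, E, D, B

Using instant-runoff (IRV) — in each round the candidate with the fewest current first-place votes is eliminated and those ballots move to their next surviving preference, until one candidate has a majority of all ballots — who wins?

A

Round 1: A 17, B 14, C 6, D 3, E 8. D eliminated.
Round 2: A 17, B 14, C 6, E 11. C eliminated.
Round 3: A 17, B 16, E 15. E eliminated.
Round 4: A 26, B 22. A has a majority (≥25).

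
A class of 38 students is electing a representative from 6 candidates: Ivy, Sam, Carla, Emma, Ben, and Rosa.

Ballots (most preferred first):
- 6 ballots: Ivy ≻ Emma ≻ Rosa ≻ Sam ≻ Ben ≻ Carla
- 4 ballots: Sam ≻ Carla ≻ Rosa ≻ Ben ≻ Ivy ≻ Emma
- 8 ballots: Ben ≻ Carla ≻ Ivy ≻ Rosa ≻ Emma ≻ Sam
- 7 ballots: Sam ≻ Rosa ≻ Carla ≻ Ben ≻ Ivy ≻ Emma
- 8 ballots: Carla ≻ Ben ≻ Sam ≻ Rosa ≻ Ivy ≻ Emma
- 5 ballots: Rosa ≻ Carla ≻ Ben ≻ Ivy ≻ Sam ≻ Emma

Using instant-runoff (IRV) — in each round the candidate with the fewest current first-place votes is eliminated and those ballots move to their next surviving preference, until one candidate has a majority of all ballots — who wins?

Carla

Round 1: Ivy 6, Sam 11, Carla 8, Emma 0, Ben 8, Rosa 5. Emma eliminated.
Round 2: Ivy 6, Sam 11, Carla 8, Ben 8, Rosa 5. Rosa eliminated.
Round 3: Ivy 6, Sam 11, Carla 13, Ben 8. Ivy eliminated.
Round 4: Sam 17, Carla 13, Ben 8. Ben eliminated.
Round 5: Sam 17, Carla 21. Carla has a majority (≥20).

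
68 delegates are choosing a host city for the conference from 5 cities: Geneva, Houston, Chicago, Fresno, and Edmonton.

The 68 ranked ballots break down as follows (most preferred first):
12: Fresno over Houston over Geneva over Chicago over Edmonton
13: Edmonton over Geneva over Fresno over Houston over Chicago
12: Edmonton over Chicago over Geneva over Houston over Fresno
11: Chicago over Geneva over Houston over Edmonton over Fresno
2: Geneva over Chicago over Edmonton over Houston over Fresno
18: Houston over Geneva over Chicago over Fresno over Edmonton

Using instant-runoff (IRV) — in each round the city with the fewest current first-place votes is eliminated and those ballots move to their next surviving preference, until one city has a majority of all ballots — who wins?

Houston

Round 1: Geneva 2, Houston 18, Chicago 11, Fresno 12, Edmonton 25. Geneva eliminated.
Round 2: Houston 18, Chicago 13, Fresno 12, Edmonton 25. Fresno eliminated.
Round 3: Houston 30, Chicago 13, Edmonton 25. Chicago eliminated.
Round 4: Houston 41, Edmonton 27. Houston has a majority (≥35).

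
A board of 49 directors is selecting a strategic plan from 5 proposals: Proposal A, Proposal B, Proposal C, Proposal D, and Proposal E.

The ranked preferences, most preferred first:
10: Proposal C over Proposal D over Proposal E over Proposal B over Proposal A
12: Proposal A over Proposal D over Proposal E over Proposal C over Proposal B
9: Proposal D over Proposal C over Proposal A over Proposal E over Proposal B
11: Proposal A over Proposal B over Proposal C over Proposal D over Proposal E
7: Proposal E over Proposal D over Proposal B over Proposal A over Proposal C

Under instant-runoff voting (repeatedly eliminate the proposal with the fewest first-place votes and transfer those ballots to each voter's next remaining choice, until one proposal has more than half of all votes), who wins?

Round 1: Proposal A 23, Proposal B 0, Proposal C 10, Proposal D 9, Proposal E 7. Proposal B eliminated.
Round 2: Proposal A 23, Proposal C 10, Proposal D 9, Proposal E 7. Proposal E eliminated.
Round 3: Proposal A 23, Proposal C 10, Proposal D 16. Proposal C eliminated.
Round 4: Proposal A 23, Proposal D 26. Proposal D has a majority (≥25).

Proposal D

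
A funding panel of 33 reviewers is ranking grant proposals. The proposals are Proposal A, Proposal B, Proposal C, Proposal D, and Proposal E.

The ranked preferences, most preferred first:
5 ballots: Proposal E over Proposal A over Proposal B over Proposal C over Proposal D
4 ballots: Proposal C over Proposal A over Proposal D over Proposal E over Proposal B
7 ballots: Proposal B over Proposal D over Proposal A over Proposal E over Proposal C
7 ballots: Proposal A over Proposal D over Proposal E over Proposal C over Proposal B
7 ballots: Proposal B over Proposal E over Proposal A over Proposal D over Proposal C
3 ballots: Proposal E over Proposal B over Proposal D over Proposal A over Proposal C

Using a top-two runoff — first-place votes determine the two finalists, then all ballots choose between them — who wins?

Proposal E

Round 1 first-place votes: Proposal A 7, Proposal B 14, Proposal C 4, Proposal D 0, Proposal E 8. Proposal B and Proposal E advance.
Runoff: Proposal B is ranked above Proposal E on 14 ballots, Proposal E above Proposal B on 19.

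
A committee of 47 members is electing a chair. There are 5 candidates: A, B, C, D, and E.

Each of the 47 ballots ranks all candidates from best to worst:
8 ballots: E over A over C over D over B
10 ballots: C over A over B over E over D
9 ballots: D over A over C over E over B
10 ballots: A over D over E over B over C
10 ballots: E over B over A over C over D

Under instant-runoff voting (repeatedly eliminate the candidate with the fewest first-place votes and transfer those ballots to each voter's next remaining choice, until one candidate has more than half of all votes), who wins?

A

Round 1: A 10, B 0, C 10, D 9, E 18. B eliminated.
Round 2: A 10, C 10, D 9, E 18. D eliminated.
Round 3: A 19, C 10, E 18. C eliminated.
Round 4: A 29, E 18. A has a majority (≥24).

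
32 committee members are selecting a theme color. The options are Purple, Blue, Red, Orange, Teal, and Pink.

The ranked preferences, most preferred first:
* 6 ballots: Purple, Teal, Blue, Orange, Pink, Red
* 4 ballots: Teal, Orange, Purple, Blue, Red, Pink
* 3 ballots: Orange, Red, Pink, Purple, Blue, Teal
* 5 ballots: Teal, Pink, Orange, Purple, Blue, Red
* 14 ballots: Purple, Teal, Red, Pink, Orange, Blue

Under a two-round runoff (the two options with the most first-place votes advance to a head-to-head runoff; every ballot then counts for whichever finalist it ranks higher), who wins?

Round 1 first-place votes: Purple 20, Blue 0, Red 0, Orange 3, Teal 9, Pink 0. Purple and Teal advance.
Runoff: Purple is ranked above Teal on 23 ballots, Teal above Purple on 9.

Purple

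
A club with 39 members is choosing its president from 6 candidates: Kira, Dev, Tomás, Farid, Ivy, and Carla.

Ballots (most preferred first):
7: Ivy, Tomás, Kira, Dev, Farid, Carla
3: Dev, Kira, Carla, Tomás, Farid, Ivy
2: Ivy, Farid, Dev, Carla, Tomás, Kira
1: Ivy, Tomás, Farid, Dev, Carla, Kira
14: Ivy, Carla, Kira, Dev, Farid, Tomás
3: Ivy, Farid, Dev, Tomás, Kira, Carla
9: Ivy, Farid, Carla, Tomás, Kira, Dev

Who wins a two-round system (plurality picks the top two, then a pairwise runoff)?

Ivy

Round 1 first-place votes: Kira 0, Dev 3, Tomás 0, Farid 0, Ivy 36, Carla 0. Ivy and Dev advance.
Runoff: Ivy is ranked above Dev on 36 ballots, Dev above Ivy on 3.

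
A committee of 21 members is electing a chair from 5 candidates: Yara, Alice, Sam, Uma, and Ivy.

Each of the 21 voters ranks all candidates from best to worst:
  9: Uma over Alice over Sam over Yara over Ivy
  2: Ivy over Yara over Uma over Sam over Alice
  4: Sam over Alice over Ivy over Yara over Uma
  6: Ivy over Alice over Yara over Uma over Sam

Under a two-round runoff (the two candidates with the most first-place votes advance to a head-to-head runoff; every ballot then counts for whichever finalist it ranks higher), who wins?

Ivy

Round 1 first-place votes: Yara 0, Alice 0, Sam 4, Uma 9, Ivy 8. Uma and Ivy advance.
Runoff: Uma is ranked above Ivy on 9 ballots, Ivy above Uma on 12.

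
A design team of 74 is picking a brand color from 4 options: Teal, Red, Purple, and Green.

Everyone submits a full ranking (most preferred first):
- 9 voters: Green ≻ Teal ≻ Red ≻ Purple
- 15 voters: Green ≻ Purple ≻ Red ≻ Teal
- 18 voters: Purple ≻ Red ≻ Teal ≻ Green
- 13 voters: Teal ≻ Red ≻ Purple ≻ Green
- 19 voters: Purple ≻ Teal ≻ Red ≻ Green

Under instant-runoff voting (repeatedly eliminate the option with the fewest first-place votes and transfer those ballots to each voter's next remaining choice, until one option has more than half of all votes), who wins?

Round 1: Teal 13, Red 0, Purple 37, Green 24. Red eliminated.
Round 2: Teal 13, Purple 37, Green 24. Teal eliminated.
Round 3: Purple 50, Green 24. Purple has a majority (≥38).

Purple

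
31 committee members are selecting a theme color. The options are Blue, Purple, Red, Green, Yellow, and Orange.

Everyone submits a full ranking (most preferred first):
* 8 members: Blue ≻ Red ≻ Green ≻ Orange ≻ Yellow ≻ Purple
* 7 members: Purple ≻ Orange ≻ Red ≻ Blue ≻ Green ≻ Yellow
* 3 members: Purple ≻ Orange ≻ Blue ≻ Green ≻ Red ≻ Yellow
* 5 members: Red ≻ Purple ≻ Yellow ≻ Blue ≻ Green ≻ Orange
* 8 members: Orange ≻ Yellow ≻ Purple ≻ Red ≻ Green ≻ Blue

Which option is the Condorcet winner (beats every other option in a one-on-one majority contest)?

Orange

Orange vs Blue: 18–13
Orange vs Purple: 16–15
Orange vs Red: 18–13
Orange vs Green: 18–13
Orange vs Yellow: 26–5
Orange beats every other option.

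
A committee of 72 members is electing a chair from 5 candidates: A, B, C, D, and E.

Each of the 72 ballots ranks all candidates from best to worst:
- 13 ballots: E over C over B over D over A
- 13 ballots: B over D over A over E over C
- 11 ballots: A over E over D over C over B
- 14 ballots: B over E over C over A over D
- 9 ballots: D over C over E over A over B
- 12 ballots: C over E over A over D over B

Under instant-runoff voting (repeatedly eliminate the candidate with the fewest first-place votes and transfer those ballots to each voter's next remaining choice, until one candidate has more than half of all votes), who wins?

E

Round 1: A 11, B 27, C 12, D 9, E 13. D eliminated.
Round 2: A 11, B 27, C 21, E 13. A eliminated.
Round 3: B 27, C 21, E 24. C eliminated.
Round 4: B 27, E 45. E has a majority (≥37).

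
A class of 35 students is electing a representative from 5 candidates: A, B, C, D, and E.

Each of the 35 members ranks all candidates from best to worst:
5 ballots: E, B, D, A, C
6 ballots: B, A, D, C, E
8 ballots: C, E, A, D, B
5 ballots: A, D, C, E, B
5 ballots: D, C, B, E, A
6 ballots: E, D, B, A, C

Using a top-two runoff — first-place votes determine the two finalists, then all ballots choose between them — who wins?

Round 1 first-place votes: A 5, B 6, C 8, D 5, E 11. E and C advance.
Runoff: E is ranked above C on 11 ballots, C above E on 24.

C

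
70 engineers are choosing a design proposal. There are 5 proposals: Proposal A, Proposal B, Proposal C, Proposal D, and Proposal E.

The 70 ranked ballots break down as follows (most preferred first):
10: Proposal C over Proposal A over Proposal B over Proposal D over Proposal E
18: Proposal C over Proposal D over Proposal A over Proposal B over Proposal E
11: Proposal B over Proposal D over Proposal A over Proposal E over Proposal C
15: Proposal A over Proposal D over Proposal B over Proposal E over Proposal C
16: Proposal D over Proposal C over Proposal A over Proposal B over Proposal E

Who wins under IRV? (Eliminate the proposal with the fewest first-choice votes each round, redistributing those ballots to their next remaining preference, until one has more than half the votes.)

Round 1: Proposal A 15, Proposal B 11, Proposal C 28, Proposal D 16, Proposal E 0. Proposal E eliminated.
Round 2: Proposal A 15, Proposal B 11, Proposal C 28, Proposal D 16. Proposal B eliminated.
Round 3: Proposal A 15, Proposal C 28, Proposal D 27. Proposal A eliminated.
Round 4: Proposal C 28, Proposal D 42. Proposal D has a majority (≥36).

Proposal D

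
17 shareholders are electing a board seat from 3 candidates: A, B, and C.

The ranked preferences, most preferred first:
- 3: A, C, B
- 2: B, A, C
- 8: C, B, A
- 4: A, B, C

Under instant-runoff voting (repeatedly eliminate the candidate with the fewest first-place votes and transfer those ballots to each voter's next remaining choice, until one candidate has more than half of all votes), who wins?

A

Round 1: A 7, B 2, C 8. B eliminated.
Round 2: A 9, C 8. A has a majority (≥9).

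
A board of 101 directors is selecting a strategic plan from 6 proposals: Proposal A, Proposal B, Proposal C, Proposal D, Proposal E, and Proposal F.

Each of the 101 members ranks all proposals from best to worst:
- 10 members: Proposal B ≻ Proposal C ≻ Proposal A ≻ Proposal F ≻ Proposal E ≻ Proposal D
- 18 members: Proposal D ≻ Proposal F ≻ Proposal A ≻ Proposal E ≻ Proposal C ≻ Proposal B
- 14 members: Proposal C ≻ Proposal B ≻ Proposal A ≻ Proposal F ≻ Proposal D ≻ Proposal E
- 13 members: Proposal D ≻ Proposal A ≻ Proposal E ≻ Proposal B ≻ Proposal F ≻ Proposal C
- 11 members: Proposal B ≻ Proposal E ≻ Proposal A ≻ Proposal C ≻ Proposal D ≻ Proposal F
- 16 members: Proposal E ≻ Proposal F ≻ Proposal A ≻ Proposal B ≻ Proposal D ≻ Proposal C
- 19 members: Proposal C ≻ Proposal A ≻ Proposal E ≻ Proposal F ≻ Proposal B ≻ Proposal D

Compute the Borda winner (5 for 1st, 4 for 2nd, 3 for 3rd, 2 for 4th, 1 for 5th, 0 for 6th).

Proposal A

Proposal A: 10×3 + 18×3 + 14×3 + 13×4 + 11×3 + 16×3 + 19×4 = 335
Proposal B: 10×5 + 18×0 + 14×4 + 13×2 + 11×5 + 16×2 + 19×1 = 238
Proposal C: 10×4 + 18×1 + 14×5 + 13×0 + 11×2 + 16×0 + 19×5 = 245
Proposal D: 10×0 + 18×5 + 14×1 + 13×5 + 11×1 + 16×1 + 19×0 = 196
Proposal E: 10×1 + 18×2 + 14×0 + 13×3 + 11×4 + 16×5 + 19×3 = 266
Proposal F: 10×2 + 18×4 + 14×2 + 13×1 + 11×0 + 16×4 + 19×2 = 235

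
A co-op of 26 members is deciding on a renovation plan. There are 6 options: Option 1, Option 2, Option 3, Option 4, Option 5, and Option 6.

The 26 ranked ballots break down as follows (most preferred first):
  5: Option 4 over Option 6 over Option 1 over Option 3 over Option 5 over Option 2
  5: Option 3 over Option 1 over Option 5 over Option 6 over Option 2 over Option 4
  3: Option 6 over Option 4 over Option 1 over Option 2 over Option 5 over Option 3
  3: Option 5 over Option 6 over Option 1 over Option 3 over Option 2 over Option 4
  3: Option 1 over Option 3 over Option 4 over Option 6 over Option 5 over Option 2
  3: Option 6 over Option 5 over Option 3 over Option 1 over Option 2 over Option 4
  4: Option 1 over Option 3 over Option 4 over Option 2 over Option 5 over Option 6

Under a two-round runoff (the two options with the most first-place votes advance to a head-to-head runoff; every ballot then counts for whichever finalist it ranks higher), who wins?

Option 6

Round 1 first-place votes: Option 1 7, Option 2 0, Option 3 5, Option 4 5, Option 5 3, Option 6 6. Option 1 and Option 6 advance.
Runoff: Option 1 is ranked above Option 6 on 12 ballots, Option 6 above Option 1 on 14.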